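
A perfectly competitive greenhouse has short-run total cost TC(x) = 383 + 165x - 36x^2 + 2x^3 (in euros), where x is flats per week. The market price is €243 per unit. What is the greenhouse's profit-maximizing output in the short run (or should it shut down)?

Produce at x = 13

Strip out fixed cost: VC = 165x - 36x^2 + 2x^3. Then AVC = 165 - 36x + 2x^2 and MC = 165 - 72x + 6x^2.
AVC hits its minimum where MC = AVC, at x = 9, giving min AVC = 165 - 36·9 + 2·9^2 = €3.
Because €243 ≥ €3, revenue can cover variable cost; the firm operates.
P = MC gives -78 - 72x + 6x^2 = 0, with roots -1 and 13. Take the larger (rising MC): x* = 13.
Check: AVC at x = 13 is €35 ≤ P, so revenue covers variable cost.
Profit = P·x − TC = 243·13 − 838 = €2321.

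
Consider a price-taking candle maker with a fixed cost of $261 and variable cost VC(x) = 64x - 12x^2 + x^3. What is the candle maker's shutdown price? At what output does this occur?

Short-run supply begins at min AVC. From VC = 64x - 12x^2 + x^3, AVC = 64 - 12x + x^2.
dAVC/dx = -12 + 2x = 0 gives x = 6. min AVC = 64 - 12·6 + 6^2 = 28.
The firm shuts down for any P below $28.

$28 per unit, at x = 6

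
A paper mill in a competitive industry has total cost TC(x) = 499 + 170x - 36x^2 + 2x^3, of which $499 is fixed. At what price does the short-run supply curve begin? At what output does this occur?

The shutdown price is the minimum of AVC. VC = 170x - 36x^2 + 2x^3, so AVC = 170 - 36x + 2x^2.
At the minimum of AVC, MC = AVC. MC = 170 - 72x + 6x^2; setting MC = AVC gives 4x^2 - 36x = 0, so x = 9. min AVC = 8.
So the shutdown price is $8.

$8 per unit, at x = 9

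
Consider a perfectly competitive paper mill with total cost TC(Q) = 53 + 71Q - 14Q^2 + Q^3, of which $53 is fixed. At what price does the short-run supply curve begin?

$22 per unit

The firm shuts down when price falls below the minimum of average variable cost. AVC = VC/Q = 71 - 14Q + Q^2.
dAVC/dQ = -14 + 2Q = 0 gives Q = 7. min AVC = 71 - 14·7 + 7^2 = 22.
For P < $22 the firm produces nothing.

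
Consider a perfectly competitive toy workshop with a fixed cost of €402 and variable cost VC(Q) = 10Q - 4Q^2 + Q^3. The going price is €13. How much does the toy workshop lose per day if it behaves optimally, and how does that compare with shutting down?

Profit = -€384 at Q = 3

AVC = 10 - 4Q + Q^2 has its minimum €6 at Q = 2; price €13 clears that bar, so the firm operates.
With MC = 10 - 8Q + 3Q^2, P = MC on the upward-sloping part at Q* = 3.
TR = 13·3 = 39. TC = 402 + 21 = 423. Profit = 39 − 423 = -€384.
Shutting down would mean losing the fixed cost of €402, so operating at a loss of €384 is better by €18.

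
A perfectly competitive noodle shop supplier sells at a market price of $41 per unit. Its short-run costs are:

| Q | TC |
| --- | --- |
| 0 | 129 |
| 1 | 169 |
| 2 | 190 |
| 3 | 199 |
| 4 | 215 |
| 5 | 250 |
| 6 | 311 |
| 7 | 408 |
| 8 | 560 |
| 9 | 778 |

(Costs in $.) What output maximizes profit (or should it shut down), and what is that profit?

Profit at each row (π = 41Q − TC): Q=0: -129; Q=1: -128; Q=2: -108; Q=3: -76; Q=4: -51; Q=5: -45; Q=6: -65; Q=7: -121; Q=8: -232; Q=9: -409.
Profit is maximized at Q = 5. AVC there is 121/5 = $24.20 ≤ P, so producing beats shutting down (which would give -$129).

Q = 5; profit = -$45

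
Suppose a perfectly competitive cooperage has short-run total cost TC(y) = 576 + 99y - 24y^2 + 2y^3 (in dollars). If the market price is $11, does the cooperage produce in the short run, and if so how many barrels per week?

Shut down

Variable cost is VC = 99y - 24y^2 + 2y^3, so AVC = VC/y = 99 - 24y + 2y^2 and MC = dTC/dy = 99 - 48y + 6y^2.
AVC hits its minimum where MC = AVC, at y = 6, giving min AVC = 99 - 24·6 + 2·6^2 = $27.
With P < min AVC ($11 < $27), every unit sold adds to the loss.
Shutting down limits the loss to fixed cost, $576.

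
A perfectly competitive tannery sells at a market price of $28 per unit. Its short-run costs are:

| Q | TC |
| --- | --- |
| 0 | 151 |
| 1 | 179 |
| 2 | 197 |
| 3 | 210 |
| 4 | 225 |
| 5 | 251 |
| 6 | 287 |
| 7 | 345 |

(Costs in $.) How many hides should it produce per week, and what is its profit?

Q = 5; profit = -$111

Tabulate TR − TC: Q=0: -151; Q=1: -151; Q=2: -141; Q=3: -126; Q=4: -113; Q=5: -111; Q=6: -119; Q=7: -149.
Profit is maximized at Q = 5. AVC there is 100/5 = $20 ≤ P, so producing beats shutting down (which would give -$151).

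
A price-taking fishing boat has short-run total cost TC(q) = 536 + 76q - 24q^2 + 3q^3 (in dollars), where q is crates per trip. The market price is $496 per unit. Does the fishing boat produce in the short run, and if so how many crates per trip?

Produce at q = 10

Strip out fixed cost: VC = 76q - 24q^2 + 3q^3. Then AVC = 76 - 24q + 3q^2 and MC = 76 - 48q + 9q^2.
AVC is minimized where dAVC/dq = -24 + 6q = 0, at q = 4; min AVC = 76 - 24·4 + 3·4^2 = $28.
P = $496 exceeds min AVC = $28, so the firm stays open.
Solving P = MC: -420 - 48q + 9q^2 = 0 ⇒ q = -14/3 or 10. On the upward-sloping branch, q* = 10.
Check: AVC at q = 10 is $136 ≤ P, so revenue covers variable cost.
Profit = P·q − TC = 496·10 − 1896 = $3064.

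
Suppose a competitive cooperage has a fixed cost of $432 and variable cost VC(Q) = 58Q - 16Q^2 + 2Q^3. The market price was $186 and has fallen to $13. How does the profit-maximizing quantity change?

Output falls from 8 to 0 (the firm shuts down)

MC = 58 - 32Q + 6Q^2; the shutdown threshold is min AVC = $26 (at Q = 4).
At P = $186 ≥ min AVC, set P = MC on the rising branch: Q = 8.
At P = $13 < min AVC = $26, price no longer covers variable cost at any output, so the firm shuts down: Q = 0.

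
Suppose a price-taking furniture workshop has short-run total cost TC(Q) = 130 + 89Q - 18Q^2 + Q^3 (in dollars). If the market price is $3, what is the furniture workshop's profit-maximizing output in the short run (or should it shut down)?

From TC, MC = TC'(Q) = 89 - 36Q + 3Q^2 and AVC = VC/Q = 89 - 18Q + Q^2.
AVC hits its minimum where MC = AVC, at Q = 9, giving min AVC = 89 - 18·9 + 9^2 = $8.
Since P = $3 < min AVC = $8, price fails to cover variable cost at any output.
Best response: produce nothing and absorb the $130 fixed cost.

Shut down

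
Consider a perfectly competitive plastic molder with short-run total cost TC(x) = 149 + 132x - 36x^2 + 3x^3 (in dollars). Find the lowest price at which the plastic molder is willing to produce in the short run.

The shutdown price is the minimum of AVC. VC = 132x - 36x^2 + 3x^3, so AVC = 132 - 36x + 3x^2.
At the minimum of AVC, MC = AVC. MC = 132 - 72x + 9x^2; setting MC = AVC gives 6x^2 - 36x = 0, so x = 6. min AVC = 24.
The firm shuts down for any P below $24.

$24 per unit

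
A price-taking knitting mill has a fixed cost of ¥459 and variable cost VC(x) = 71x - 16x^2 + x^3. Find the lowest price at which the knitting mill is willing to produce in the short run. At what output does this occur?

Short-run supply begins at min AVC. From VC = 71x - 16x^2 + x^3, AVC = 71 - 16x + x^2.
dAVC/dx = -16 + 2x = 0 gives x = 8. min AVC = 71 - 16·8 + 8^2 = 7.
So the shutdown price is ¥7.

¥7 per unit, at x = 8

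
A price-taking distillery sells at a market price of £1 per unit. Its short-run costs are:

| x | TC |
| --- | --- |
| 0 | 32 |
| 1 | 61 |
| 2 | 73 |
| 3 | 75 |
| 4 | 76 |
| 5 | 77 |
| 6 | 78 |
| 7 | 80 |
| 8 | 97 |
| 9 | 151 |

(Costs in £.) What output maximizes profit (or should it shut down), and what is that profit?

x = 0 (shut down); profit = -£32

Tabulate TR − TC: x=0: -32; x=1: -60; x=2: -71; x=3: -72; x=4: -72; x=5: -72; x=6: -72; x=7: -73; x=8: -89; x=9: -142.
Profit is highest at x = 0. Equivalently, the lowest AVC in the table is 48/7 ≈ £6.86 at x = 7, and P = £1 falls below it — price never covers variable cost, so the firm shuts down and loses only its fixed cost.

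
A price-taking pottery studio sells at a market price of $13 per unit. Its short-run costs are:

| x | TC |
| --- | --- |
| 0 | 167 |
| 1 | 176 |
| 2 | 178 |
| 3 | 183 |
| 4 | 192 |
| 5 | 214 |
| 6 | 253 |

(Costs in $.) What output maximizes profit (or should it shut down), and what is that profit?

x = 4; profit = -$140

Profit at each row (π = 13x − TC): x=0: -167; x=1: -163; x=2: -152; x=3: -144; x=4: -140; x=5: -149; x=6: -175.
Profit is maximized at x = 4. AVC there is 25/4 = $6.25 ≤ P, so producing beats shutting down (which would give -$167).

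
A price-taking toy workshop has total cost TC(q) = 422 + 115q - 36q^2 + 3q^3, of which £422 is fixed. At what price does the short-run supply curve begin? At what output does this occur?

Short-run supply begins at min AVC. From VC = 115q - 36q^2 + 3q^3, AVC = 115 - 36q + 3q^2.
At the minimum of AVC, MC = AVC. MC = 115 - 72q + 9q^2; setting MC = AVC gives 6q^2 - 36q = 0, so q = 6. min AVC = 7.
The firm shuts down for any P below £7.

£7 per unit, at q = 6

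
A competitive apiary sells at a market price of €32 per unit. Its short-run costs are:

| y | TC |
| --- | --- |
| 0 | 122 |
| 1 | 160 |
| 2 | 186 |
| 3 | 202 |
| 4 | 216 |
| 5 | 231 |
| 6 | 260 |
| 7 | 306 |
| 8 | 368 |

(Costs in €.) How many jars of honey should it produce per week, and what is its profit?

Profit at each row (π = 32y − TC): y=0: -122; y=1: -128; y=2: -122; y=3: -106; y=4: -88; y=5: -71; y=6: -68; y=7: -82; y=8: -112.
Profit is maximized at y = 6. AVC there is 138/6 = €23 ≤ P, so producing beats shutting down (which would give -€122).

y = 6; profit = -€68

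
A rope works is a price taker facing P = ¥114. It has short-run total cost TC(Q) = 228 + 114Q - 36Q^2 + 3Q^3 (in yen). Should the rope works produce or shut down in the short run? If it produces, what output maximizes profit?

From TC, MC = TC'(Q) = 114 - 72Q + 9Q^2 and AVC = VC/Q = 114 - 36Q + 3Q^2.
The AVC parabola has its vertex at Q = 36/6 = 6, where AVC = 114 - 36·6 + 3·6^2 = ¥6.
Because ¥114 ≥ ¥6, revenue can cover variable cost; the firm operates.
Set P = MC: 114 = 114 - 72Q + 9Q^2 → -72Q + 9Q^2 = 0. The roots are Q = 0 and Q = 8; the profit-maximizing output is on the rising part of MC, so Q* = 8.
Check: AVC at Q = 8 is ¥18 ≤ P, so revenue covers variable cost.
Profit = P·Q − TC = 114·8 − 372 = ¥540.

Produce at Q = 8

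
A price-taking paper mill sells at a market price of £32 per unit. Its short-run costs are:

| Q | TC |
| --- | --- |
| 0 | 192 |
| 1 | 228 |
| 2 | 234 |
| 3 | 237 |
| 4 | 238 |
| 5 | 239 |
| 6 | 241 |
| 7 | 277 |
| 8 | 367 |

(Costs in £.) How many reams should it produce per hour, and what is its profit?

Tabulate TR − TC: Q=0: -192; Q=1: -196; Q=2: -170; Q=3: -141; Q=4: -110; Q=5: -79; Q=6: -49; Q=7: -53; Q=8: -111.
Profit is maximized at Q = 6. AVC there is 49/6 = £8.17 ≤ P, so producing beats shutting down (which would give -£192).

Q = 6; profit = -£49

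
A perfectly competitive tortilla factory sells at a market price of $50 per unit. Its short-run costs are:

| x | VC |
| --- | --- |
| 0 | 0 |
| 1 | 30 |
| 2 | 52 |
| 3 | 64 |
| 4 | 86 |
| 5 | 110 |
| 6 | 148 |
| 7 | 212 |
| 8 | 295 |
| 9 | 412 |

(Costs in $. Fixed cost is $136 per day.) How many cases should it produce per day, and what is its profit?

x = 6; profit = $16

Tabulate TR − TC: x=0: -136; x=1: -116; x=2: -88; x=3: -50; x=4: -22; x=5: 4; x=6: 16; x=7: 2; x=8: -31; x=9: -98.
Profit is maximized at x = 6. AVC there is 148/6 = $24.67 ≤ P, so producing beats shutting down (which would give -$136).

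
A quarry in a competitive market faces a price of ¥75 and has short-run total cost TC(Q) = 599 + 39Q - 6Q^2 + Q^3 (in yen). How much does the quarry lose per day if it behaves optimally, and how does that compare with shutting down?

Profit = -¥383 at Q = 6

AVC = 39 - 6Q + Q^2; min AVC = ¥30 at Q = 3. Since P = ¥75 ≥ min AVC, the firm produces.
MC = 39 - 12Q + 3Q^2. Setting P = MC and taking the root on the rising branch gives Q* = 6.
TR = 75·6 = 450. TC = 599 + 234 = 833. Profit = 450 − 833 = -¥383.
That loss of ¥383 beats the ¥599 the firm would lose by shutting down; producing recovers ¥216 of fixed cost.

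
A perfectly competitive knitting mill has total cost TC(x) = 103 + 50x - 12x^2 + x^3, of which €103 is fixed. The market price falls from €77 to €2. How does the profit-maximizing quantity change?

MC = 50 - 24x + 3x^2; the shutdown threshold is min AVC = €14 (at x = 6).
With P = €77 above the shutdown price, P = MC gives x = 9.
At P = €2 < min AVC = €14, price no longer covers variable cost at any output, so the firm shuts down: x = 0.

Output falls from 9 to 0 (the firm shuts down)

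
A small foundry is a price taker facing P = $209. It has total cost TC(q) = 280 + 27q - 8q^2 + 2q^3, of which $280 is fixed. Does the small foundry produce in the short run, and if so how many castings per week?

Produce at q = 7

From TC, MC = TC'(q) = 27 - 16q + 6q^2 and AVC = VC/q = 27 - 8q + 2q^2.
AVC hits its minimum where MC = AVC, at q = 2, giving min AVC = 27 - 8·2 + 2·2^2 = $19.
Because $209 ≥ $19, revenue can cover variable cost; the firm operates.
Solving P = MC: -182 - 16q + 6q^2 = 0 ⇒ q = -13/3 or 7. On the upward-sloping branch, q* = 7.
Check: AVC at q = 7 is $69 ≤ P, so revenue covers variable cost.
Profit = P·q − TC = 209·7 − 763 = $700.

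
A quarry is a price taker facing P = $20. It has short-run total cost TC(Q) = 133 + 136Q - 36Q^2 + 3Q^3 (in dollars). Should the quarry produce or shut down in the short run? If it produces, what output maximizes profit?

Shut down

Variable cost is VC = 136Q - 36Q^2 + 3Q^3, so AVC = VC/Q = 136 - 36Q + 3Q^2 and MC = dTC/dQ = 136 - 72Q + 9Q^2.
The AVC parabola has its vertex at Q = 36/6 = 6, where AVC = 136 - 36·6 + 3·6^2 = $28.
With P < min AVC ($20 < $28), every unit sold adds to the loss.
Shutting down limits the loss to fixed cost, $133.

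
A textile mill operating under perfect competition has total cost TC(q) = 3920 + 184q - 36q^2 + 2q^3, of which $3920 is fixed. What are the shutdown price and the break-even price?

AVC = 184 - 36q + 2q^2; minimized at q = 9, giving min AVC = $22. That is the shutdown price.
ATC = 3920/q + 184 - 36q + 2q^2. Setting dATC/dq = −3920/q^2 − 36 + 4q = 0 gives q = 14 (since 4·14^3 − 36·14^2 = 3920).
min ATC = 3920/14 + 184 − 36·14 + 2·14^2 = $352. That is the break-even price.
For $22 ≤ P < $352 the firm produces at a loss; below $22 it shuts down.

Shutdown price = $22; break-even price = $352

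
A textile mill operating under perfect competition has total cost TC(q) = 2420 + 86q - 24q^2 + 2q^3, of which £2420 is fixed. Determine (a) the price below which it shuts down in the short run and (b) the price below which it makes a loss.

AVC = 86 - 24q + 2q^2; minimized at q = 6, giving min AVC = £14. That is the shutdown price.
ATC = 2420/q + 86 - 24q + 2q^2. Setting dATC/dq = −2420/q^2 − 24 + 4q = 0 gives q = 11 (since 4·11^3 − 24·11^2 = 2420).
min ATC = 2420/11 + 86 − 24·11 + 2·11^2 = £284. That is the break-even price.
Between these two prices the firm operates at a loss; above £284 it earns a profit.

Shutdown price = £14; break-even price = £284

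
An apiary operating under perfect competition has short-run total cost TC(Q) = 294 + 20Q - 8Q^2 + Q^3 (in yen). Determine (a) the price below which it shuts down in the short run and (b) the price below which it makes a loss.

AVC = 20 - 8Q + Q^2; minimized at Q = 4, giving min AVC = ¥4. That is the shutdown price.
ATC = 294/Q + 20 - 8Q + Q^2. Setting dATC/dQ = −294/Q^2 − 8 + 2Q = 0 gives Q = 7 (since 2·7^3 − 8·7^2 = 294).
min ATC = 294/7 + 20 − 8·7 + 7^2 = ¥55. That is the break-even price.
Between these two prices the firm operates at a loss; above ¥55 it earns a profit.

Shutdown price = ¥4; break-even price = ¥55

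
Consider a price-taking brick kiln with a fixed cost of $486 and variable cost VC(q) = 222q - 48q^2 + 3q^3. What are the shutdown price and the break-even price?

Shutdown price = $30; break-even price = $87

Shutdown price = min AVC. AVC = 222 - 48q + 3q^2, with vertex at q = 8 and minimum $30.
ATC = 486/q + 222 - 48q + 3q^2. Setting dATC/dq = −486/q^2 − 48 + 6q = 0 gives q = 9 (since 6·9^3 − 48·9^2 = 486).
min ATC = 486/9 + 222 − 48·9 + 3·9^2 = $87. That is the break-even price.
Between these two prices the firm operates at a loss; above $87 it earns a profit.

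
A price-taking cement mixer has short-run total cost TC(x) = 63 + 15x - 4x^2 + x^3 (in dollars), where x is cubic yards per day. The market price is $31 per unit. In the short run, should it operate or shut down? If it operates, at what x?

Produce at x = 4

Strip out fixed cost: VC = 15x - 4x^2 + x^3. Then AVC = 15 - 4x + x^2 and MC = 15 - 8x + 3x^2.
AVC is minimized where dAVC/dx = -4 + 2x = 0, at x = 2; min AVC = 15 - 4·2 + 2^2 = $11.
Since P = $31 ≥ min AVC = $11, price covers variable cost and the firm should produce.
Set P = MC: 31 = 15 - 8x + 3x^2 → -16 - 8x + 3x^2 = 0. The roots are x = -4/3 and x = 4; the profit-maximizing output is on the rising part of MC, so x* = 4.
Check: AVC at x = 4 is $15 ≤ P, so revenue covers variable cost.
Profit = P·x − TC = 31·4 − 123 = $1.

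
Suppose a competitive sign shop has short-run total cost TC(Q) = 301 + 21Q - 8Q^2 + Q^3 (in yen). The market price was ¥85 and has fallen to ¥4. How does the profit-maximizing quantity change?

Output falls from 8 to 0 (the firm shuts down)

AVC = 21 - 8Q + Q^2, minimized at Q = 4 where min AVC = ¥5. MC = 21 - 16Q + 3Q^2.
At P = ¥85 ≥ min AVC, set P = MC on the rising branch: Q = 8.
At P = ¥4 < min AVC = ¥5, price no longer covers variable cost at any output, so the firm shuts down: Q = 0.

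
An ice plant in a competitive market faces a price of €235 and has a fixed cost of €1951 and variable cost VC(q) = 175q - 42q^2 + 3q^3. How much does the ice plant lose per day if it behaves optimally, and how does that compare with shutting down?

AVC = 175 - 42q + 3q^2 has its minimum €28 at q = 7; price €235 clears that bar, so the firm operates.
MC = 175 - 84q + 9q^2. Setting P = MC and taking the root on the rising branch gives q* = 10.
TR = 235·10 = 2350. TC = 1951 + 550 = 2501. Profit = 2350 − 2501 = -€151.
By producing, the firm covers all variable cost plus €1800 of fixed cost; shutting down would lose the full €1951.

Profit = -€151 at q = 10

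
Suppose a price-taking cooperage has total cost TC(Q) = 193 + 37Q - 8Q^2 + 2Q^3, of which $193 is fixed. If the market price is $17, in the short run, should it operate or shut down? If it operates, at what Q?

Shut down

Variable cost is VC = 37Q - 8Q^2 + 2Q^3, so AVC = VC/Q = 37 - 8Q + 2Q^2 and MC = dTC/dQ = 37 - 16Q + 6Q^2.
AVC hits its minimum where MC = AVC, at Q = 2, giving min AVC = 37 - 8·2 + 2·2^2 = $29.
Since P = $17 < min AVC = $29, price fails to cover variable cost at any output.
Shutting down limits the loss to fixed cost, $193.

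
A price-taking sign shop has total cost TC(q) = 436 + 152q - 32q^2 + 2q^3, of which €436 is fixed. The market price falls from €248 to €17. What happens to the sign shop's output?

AVC = 152 - 32q + 2q^2, minimized at q = 8 where min AVC = €24. MC = 152 - 64q + 6q^2.
With P = €248 above the shutdown price, P = MC gives q = 12.
At P = €17 < min AVC = €24, price no longer covers variable cost at any output, so the firm shuts down: q = 0.

Output falls from 12 to 0 (the firm shuts down)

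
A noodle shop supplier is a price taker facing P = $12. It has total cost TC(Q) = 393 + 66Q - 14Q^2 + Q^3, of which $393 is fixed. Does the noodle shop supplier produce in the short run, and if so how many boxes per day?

Shut down

From TC, MC = TC'(Q) = 66 - 28Q + 3Q^2 and AVC = VC/Q = 66 - 14Q + Q^2.
AVC hits its minimum where MC = AVC, at Q = 7, giving min AVC = 66 - 14·7 + 7^2 = $17.
Since P = $12 < min AVC = $17, price fails to cover variable cost at any output.
Shutting down limits the loss to fixed cost, $393.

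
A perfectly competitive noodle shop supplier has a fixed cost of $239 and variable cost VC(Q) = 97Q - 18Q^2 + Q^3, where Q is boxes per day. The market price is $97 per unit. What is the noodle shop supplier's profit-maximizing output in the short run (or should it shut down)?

Strip out fixed cost: VC = 97Q - 18Q^2 + Q^3. Then AVC = 97 - 18Q + Q^2 and MC = 97 - 36Q + 3Q^2.
AVC hits its minimum where MC = AVC, at Q = 9, giving min AVC = 97 - 18·9 + 9^2 = $16.
Since P = $97 ≥ min AVC = $16, price covers variable cost and the firm should produce.
Set P = MC: 97 = 97 - 36Q + 3Q^2 → -36Q + 3Q^2 = 0. The roots are Q = 0 and Q = 12; the profit-maximizing output is on the rising part of MC, so Q* = 12.
Check: AVC at Q = 12 is $25 ≤ P, so revenue covers variable cost.
Profit = P·Q − TC = 97·12 − 539 = $625.

Produce at Q = 12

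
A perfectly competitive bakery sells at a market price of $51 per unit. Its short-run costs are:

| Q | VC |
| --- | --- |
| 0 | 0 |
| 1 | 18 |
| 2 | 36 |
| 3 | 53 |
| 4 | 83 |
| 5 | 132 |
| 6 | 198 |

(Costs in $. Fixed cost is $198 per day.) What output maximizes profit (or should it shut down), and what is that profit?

Tabulate TR − TC: Q=0: -198; Q=1: -165; Q=2: -132; Q=3: -98; Q=4: -77; Q=5: -75; Q=6: -90.
Profit is maximized at Q = 5. AVC there is 132/5 = $26.40 ≤ P, so producing beats shutting down (which would give -$198).

Q = 5; profit = -$75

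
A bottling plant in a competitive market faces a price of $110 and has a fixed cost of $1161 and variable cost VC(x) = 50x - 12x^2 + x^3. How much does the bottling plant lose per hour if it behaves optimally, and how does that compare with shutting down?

Profit = -$361 at x = 10

AVC = 50 - 12x + x^2 has its minimum $14 at x = 6; price $110 clears that bar, so the firm operates.
With MC = 50 - 24x + 3x^2, P = MC on the upward-sloping part at x* = 10.
TR = 110·10 = 1100. TC = 1161 + 300 = 1461. Profit = 1100 − 1461 = -$361.
That loss of $361 beats the $1161 the firm would lose by shutting down; producing recovers $800 of fixed cost.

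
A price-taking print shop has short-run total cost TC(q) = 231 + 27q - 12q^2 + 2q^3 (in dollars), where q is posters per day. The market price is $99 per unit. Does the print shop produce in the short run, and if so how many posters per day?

Variable cost is VC = 27q - 12q^2 + 2q^3, so AVC = VC/q = 27 - 12q + 2q^2 and MC = dTC/dq = 27 - 24q + 6q^2.
AVC is minimized where dAVC/dq = -12 + 4q = 0, at q = 3; min AVC = 27 - 12·3 + 2·3^2 = $9.
P = $99 exceeds min AVC = $9, so the firm stays open.
Solving P = MC: -72 - 24q + 6q^2 = 0 ⇒ q = -2 or 6. On the upward-sloping branch, q* = 6.
Check: AVC at q = 6 is $27 ≤ P, so revenue covers variable cost.
Profit = P·q − TC = 99·6 − 393 = $201.

Produce at q = 6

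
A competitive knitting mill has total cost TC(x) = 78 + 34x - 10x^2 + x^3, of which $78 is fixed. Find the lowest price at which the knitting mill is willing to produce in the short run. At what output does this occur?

The firm shuts down when price falls below the minimum of average variable cost. AVC = VC/x = 34 - 10x + x^2.
dAVC/dx = -10 + 2x = 0 gives x = 5. min AVC = 34 - 10·5 + 5^2 = 9.
So the shutdown price is $9.

$9 per unit, at x = 5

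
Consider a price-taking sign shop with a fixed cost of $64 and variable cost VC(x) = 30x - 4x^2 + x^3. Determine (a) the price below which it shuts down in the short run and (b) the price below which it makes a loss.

Shutdown price = min AVC. AVC = 30 - 4x + x^2, with vertex at x = 2 and minimum $26.
ATC = 64/x + 30 - 4x + x^2. Setting dATC/dx = −64/x^2 − 4 + 2x = 0 gives x = 4 (since 2·4^3 − 4·4^2 = 64).
min ATC = 64/4 + 30 − 4·4 + 4^2 = $46. That is the break-even price.
Between these two prices the firm operates at a loss; above $46 it earns a profit.

Shutdown price = $26; break-even price = $46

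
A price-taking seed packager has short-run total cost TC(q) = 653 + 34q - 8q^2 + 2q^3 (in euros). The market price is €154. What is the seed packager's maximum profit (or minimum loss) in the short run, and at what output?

AVC = 34 - 8q + 2q^2 has its minimum €26 at q = 2; price €154 clears that bar, so the firm operates.
MC = 34 - 16q + 6q^2. Setting P = MC and taking the root on the rising branch gives q* = 6.
TR = 154·6 = 924. TC = 653 + 348 = 1001. Profit = 924 − 1001 = -€77.
Shutting down would mean losing the fixed cost of €653, so operating at a loss of €77 is better by €576.

Profit = -€77 at q = 6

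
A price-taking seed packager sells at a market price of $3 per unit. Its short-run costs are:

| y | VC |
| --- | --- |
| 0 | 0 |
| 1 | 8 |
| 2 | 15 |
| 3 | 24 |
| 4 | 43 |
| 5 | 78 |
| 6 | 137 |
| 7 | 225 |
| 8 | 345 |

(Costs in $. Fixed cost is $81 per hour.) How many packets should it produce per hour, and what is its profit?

y = 0 (shut down); profit = -$81

Compute π = P·y − TC at each output: y=0: -81; y=1: -86; y=2: -90; y=3: -96; y=4: -112; y=5: -144; y=6: -200; y=7: -285; y=8: -402.
Profit is highest at y = 0. Equivalently, the lowest AVC in the table is 15/2 ≈ $7.50 at y = 2, and P = $3 falls below it — price never covers variable cost, so the firm shuts down and loses only its fixed cost.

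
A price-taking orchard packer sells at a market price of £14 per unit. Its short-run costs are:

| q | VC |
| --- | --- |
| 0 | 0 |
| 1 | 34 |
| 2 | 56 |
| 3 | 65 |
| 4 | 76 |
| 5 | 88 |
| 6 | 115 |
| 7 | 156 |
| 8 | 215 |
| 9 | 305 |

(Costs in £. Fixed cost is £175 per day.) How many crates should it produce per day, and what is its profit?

q = 0 (shut down); profit = -£175

Compute π = P·q − TC at each output: q=0: -175; q=1: -195; q=2: -203; q=3: -198; q=4: -195; q=5: -193; q=6: -206; q=7: -233; q=8: -278; q=9: -354.
Profit is highest at q = 0. Equivalently, the lowest AVC in the table is 88/5 ≈ £17.60 at q = 5, and P = £14 falls below it — price never covers variable cost, so the firm shuts down and loses only its fixed cost.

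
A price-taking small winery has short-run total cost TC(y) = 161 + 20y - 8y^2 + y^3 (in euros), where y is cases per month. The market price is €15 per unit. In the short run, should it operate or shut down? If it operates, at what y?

From TC, MC = TC'(y) = 20 - 16y + 3y^2 and AVC = VC/y = 20 - 8y + y^2.
AVC is minimized where dAVC/dy = -8 + 2y = 0, at y = 4; min AVC = 20 - 8·4 + 4^2 = €4.
Since P = €15 ≥ min AVC = €4, price covers variable cost and the firm should produce.
Set P = MC: 15 = 20 - 16y + 3y^2 → 5 - 16y + 3y^2 = 0. The roots are y = 1/3 and y = 5; the profit-maximizing output is on the rising part of MC, so y* = 5.
Check: AVC at y = 5 is €5 ≤ P, so revenue covers variable cost.
Profit = P·y − TC = 15·5 − 186 = -€111, a loss, but smaller than the €161 fixed cost the firm would lose by shutting down.

Produce at y = 5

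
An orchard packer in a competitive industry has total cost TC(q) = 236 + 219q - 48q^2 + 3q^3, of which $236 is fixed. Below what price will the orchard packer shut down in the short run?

Short-run supply begins at min AVC. From VC = 219q - 48q^2 + 3q^3, AVC = 219 - 48q + 3q^2.
At the minimum of AVC, MC = AVC. MC = 219 - 96q + 9q^2; setting MC = AVC gives 6q^2 - 48q = 0, so q = 8. min AVC = 27.
So the shutdown price is $27.

$27 per unit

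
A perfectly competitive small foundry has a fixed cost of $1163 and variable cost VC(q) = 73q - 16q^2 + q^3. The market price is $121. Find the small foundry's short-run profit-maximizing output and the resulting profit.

AVC = 73 - 16q + q^2; min AVC = $9 at q = 8. Since P = $121 ≥ min AVC, the firm produces.
MC = 73 - 32q + 3q^2. Setting P = MC and taking the root on the rising branch gives q* = 12.
TR = 121·12 = 1452. TC = 1163 + 300 = 1463. Profit = 1452 − 1463 = -$11.
By producing, the firm covers all variable cost plus $1152 of fixed cost; shutting down would lose the full $1163.

Profit = -$11 at q = 12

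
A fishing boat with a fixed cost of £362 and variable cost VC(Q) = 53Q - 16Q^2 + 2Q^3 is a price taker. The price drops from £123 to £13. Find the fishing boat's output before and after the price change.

MC = 53 - 32Q + 6Q^2; the shutdown threshold is min AVC = £21 (at Q = 4).
With P = £123 above the shutdown price, P = MC gives Q = 7.
At P = £13 < min AVC = £21, price no longer covers variable cost at any output, so the firm shuts down: Q = 0.

Output falls from 7 to 0 (the firm shuts down)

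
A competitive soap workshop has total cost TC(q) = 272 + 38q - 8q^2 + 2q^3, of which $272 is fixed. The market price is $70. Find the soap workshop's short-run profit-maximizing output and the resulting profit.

AVC = 38 - 8q + 2q^2 has its minimum $30 at q = 2; price $70 clears that bar, so the firm operates.
MC = 38 - 16q + 6q^2. Setting P = MC and taking the root on the rising branch gives q* = 4.
TR = 70·4 = 280. TC = 272 + 152 = 424. Profit = 280 − 424 = -$144.
By producing, the firm covers all variable cost plus $128 of fixed cost; shutting down would lose the full $272.

Profit = -$144 at q = 4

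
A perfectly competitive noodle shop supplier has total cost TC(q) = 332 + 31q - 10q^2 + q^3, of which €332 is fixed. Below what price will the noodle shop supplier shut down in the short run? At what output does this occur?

Short-run supply begins at min AVC. From VC = 31q - 10q^2 + q^3, AVC = 31 - 10q + q^2.
dAVC/dq = -10 + 2q = 0 gives q = 5. min AVC = 31 - 10·5 + 5^2 = 6.
So the shutdown price is €6.

€6 per unit, at q = 5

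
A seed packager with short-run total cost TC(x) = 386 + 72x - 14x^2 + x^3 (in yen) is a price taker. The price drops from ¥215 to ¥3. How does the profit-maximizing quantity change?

AVC = 72 - 14x + x^2, minimized at x = 7 where min AVC = ¥23. MC = 72 - 28x + 3x^2.
With P = ¥215 above the shutdown price, P = MC gives x = 13.
At P = ¥3 < min AVC = ¥23, price no longer covers variable cost at any output, so the firm shuts down: x = 0.

Output falls from 13 to 0 (the firm shuts down)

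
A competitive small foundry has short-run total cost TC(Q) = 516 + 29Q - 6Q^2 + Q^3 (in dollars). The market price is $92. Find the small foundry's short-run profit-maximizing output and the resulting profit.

Profit = -$124 at Q = 7

AVC = 29 - 6Q + Q^2 has its minimum $20 at Q = 3; price $92 clears that bar, so the firm operates.
MC = 29 - 12Q + 3Q^2. Setting P = MC and taking the root on the rising branch gives Q* = 7.
TR = 92·7 = 644. TC = 516 + 252 = 768. Profit = 644 − 768 = -$124.
By producing, the firm covers all variable cost plus $392 of fixed cost; shutting down would lose the full $516.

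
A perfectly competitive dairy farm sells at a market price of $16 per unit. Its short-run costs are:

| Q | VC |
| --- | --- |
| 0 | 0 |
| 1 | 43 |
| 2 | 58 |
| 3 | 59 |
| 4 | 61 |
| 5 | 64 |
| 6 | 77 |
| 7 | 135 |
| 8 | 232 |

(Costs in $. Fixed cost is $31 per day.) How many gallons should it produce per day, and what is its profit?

Q = 6; profit = -$12

Profit at each row (π = 16Q − TC): Q=0: -31; Q=1: -58; Q=2: -57; Q=3: -42; Q=4: -28; Q=5: -15; Q=6: -12; Q=7: -54; Q=8: -135.
Profit is maximized at Q = 6. AVC there is 77/6 = $12.83 ≤ P, so producing beats shutting down (which would give -$31).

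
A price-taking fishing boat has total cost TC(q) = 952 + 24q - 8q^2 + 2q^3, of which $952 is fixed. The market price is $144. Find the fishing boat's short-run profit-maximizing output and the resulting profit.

Profit = -$376 at q = 6

AVC = 24 - 8q + 2q^2 has its minimum $16 at q = 2; price $144 clears that bar, so the firm operates.
With MC = 24 - 16q + 6q^2, P = MC on the upward-sloping part at q* = 6.
TR = 144·6 = 864. TC = 952 + 288 = 1240. Profit = 864 − 1240 = -$376.
By producing, the firm covers all variable cost plus $576 of fixed cost; shutting down would lose the full $952.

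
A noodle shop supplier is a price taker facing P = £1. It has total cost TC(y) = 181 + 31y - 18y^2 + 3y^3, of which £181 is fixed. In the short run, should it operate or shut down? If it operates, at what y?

Strip out fixed cost: VC = 31y - 18y^2 + 3y^3. Then AVC = 31 - 18y + 3y^2 and MC = 31 - 36y + 9y^2.
AVC is minimized where dAVC/dy = -18 + 6y = 0, at y = 3; min AVC = 31 - 18·3 + 3·3^2 = £4.
Since P = £1 < min AVC = £4, price fails to cover variable cost at any output.
Best response: produce nothing and absorb the £181 fixed cost.

Shut down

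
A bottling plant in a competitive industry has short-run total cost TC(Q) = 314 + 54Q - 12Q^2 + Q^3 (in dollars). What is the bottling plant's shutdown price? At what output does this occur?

$18 per unit, at Q = 6

The firm shuts down when price falls below the minimum of average variable cost. AVC = VC/Q = 54 - 12Q + Q^2.
dAVC/dQ = -12 + 2Q = 0 gives Q = 6. min AVC = 54 - 12·6 + 6^2 = 18.
So the shutdown price is $18.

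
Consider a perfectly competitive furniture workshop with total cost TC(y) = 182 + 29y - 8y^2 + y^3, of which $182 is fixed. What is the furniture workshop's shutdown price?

$13 per unit

Short-run supply begins at min AVC. From VC = 29y - 8y^2 + y^3, AVC = 29 - 8y + y^2.
dAVC/dy = -8 + 2y = 0 gives y = 4. min AVC = 29 - 8·4 + 4^2 = 13.
So the shutdown price is $13.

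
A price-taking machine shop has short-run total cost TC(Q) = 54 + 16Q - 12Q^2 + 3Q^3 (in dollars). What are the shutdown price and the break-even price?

Shutdown price = min AVC. AVC = 16 - 12Q + 3Q^2, with vertex at Q = 2 and minimum $4.
ATC = 54/Q + 16 - 12Q + 3Q^2. Setting dATC/dQ = −54/Q^2 − 12 + 6Q = 0 gives Q = 3 (since 6·3^3 − 12·3^2 = 54).
min ATC = 54/3 + 16 − 12·3 + 3·3^2 = $25. That is the break-even price.
Between these two prices the firm operates at a loss; above $25 it earns a profit.

Shutdown price = $4; break-even price = $25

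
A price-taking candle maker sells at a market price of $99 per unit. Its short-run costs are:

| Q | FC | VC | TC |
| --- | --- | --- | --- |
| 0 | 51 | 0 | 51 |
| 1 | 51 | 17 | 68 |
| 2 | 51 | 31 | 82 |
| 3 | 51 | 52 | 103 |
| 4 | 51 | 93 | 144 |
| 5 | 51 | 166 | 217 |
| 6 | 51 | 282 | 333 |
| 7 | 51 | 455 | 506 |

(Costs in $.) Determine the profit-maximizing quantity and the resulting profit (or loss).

Q = 5; profit = $278

Profit at each row (π = 99Q − TC): Q=0: -51; Q=1: 31; Q=2: 116; Q=3: 194; Q=4: 252; Q=5: 278; Q=6: 261; Q=7: 187.
Profit is maximized at Q = 5. AVC there is 166/5 = $33.20 ≤ P, so producing beats shutting down (which would give -$51).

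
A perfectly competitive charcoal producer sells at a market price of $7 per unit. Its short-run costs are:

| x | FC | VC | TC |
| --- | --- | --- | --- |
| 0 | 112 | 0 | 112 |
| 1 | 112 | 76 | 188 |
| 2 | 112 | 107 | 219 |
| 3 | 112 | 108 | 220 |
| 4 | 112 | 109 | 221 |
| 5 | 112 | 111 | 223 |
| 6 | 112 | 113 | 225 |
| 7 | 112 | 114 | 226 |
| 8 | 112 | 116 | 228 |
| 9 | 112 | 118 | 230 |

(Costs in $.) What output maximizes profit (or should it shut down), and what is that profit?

Tabulate TR − TC: x=0: -112; x=1: -181; x=2: -205; x=3: -199; x=4: -193; x=5: -188; x=6: -183; x=7: -177; x=8: -172; x=9: -167.
Profit is highest at x = 0. Equivalently, the lowest AVC in the table is 118/9 ≈ $13.11 at x = 9, and P = $7 falls below it — price never covers variable cost, so the firm shuts down and loses only its fixed cost.

x = 0 (shut down); profit = -$112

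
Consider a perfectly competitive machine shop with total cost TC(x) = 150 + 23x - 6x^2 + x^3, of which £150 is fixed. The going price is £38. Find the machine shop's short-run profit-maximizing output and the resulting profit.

AVC = 23 - 6x + x^2 has its minimum £14 at x = 3; price £38 clears that bar, so the firm operates.
MC = 23 - 12x + 3x^2. Setting P = MC and taking the root on the rising branch gives x* = 5.
TR = 38·5 = 190. TC = 150 + 90 = 240. Profit = 190 − 240 = -£50.
Shutting down would mean losing the fixed cost of £150, so operating at a loss of £50 is better by £100.

Profit = -£50 at x = 5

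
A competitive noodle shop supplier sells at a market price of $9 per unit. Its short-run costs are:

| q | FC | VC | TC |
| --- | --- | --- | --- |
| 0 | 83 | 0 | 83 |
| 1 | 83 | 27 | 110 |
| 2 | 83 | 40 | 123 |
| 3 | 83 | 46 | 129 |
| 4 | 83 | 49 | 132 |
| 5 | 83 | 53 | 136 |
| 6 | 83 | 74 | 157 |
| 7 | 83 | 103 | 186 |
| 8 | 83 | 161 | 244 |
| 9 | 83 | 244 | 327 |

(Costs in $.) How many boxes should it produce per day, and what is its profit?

q = 0 (shut down); profit = -$83

Compute π = P·q − TC at each output: q=0: -83; q=1: -101; q=2: -105; q=3: -102; q=4: -96; q=5: -91; q=6: -103; q=7: -123; q=8: -172; q=9: -246.
Profit is highest at q = 0. Equivalently, the lowest AVC in the table is 53/5 ≈ $10.60 at q = 5, and P = $9 falls below it — price never covers variable cost, so the firm shuts down and loses only its fixed cost.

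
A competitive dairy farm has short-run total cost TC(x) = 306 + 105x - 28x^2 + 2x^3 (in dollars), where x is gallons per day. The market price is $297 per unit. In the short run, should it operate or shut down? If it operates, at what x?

Variable cost is VC = 105x - 28x^2 + 2x^3, so AVC = VC/x = 105 - 28x + 2x^2 and MC = dTC/dx = 105 - 56x + 6x^2.
AVC hits its minimum where MC = AVC, at x = 7, giving min AVC = 105 - 28·7 + 2·7^2 = $7.
Since P = $297 ≥ min AVC = $7, price covers variable cost and the firm should produce.
Solving P = MC: -192 - 56x + 6x^2 = 0 ⇒ x = -8/3 or 12. On the upward-sloping branch, x* = 12.
Check: AVC at x = 12 is $57 ≤ P, so revenue covers variable cost.
Profit = P·x − TC = 297·12 − 990 = $2574.

Produce at x = 12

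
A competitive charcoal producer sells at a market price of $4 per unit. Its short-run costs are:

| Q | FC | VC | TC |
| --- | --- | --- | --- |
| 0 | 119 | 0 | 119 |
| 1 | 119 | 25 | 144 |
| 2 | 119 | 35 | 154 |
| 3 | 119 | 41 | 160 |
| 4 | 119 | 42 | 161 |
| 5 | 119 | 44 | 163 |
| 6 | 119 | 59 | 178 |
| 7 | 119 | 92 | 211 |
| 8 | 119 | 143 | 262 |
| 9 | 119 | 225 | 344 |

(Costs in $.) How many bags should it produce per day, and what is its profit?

Profit at each row (π = 4Q − TC): Q=0: -119; Q=1: -140; Q=2: -146; Q=3: -148; Q=4: -145; Q=5: -143; Q=6: -154; Q=7: -183; Q=8: -230; Q=9: -308.
Profit is highest at Q = 0. Equivalently, the lowest AVC in the table is 44/5 ≈ $8.80 at Q = 5, and P = $4 falls below it — price never covers variable cost, so the firm shuts down and loses only its fixed cost.

Q = 0 (shut down); profit = -$119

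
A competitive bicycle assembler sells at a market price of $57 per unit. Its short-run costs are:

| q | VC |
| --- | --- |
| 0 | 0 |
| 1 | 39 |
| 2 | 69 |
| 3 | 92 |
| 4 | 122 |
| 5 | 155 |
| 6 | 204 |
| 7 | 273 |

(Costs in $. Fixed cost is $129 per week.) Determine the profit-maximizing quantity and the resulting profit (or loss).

Tabulate TR − TC: q=0: -129; q=1: -111; q=2: -84; q=3: -50; q=4: -23; q=5: 1; q=6: 9; q=7: -3.
Profit is maximized at q = 6. AVC there is 204/6 = $34 ≤ P, so producing beats shutting down (which would give -$129).

q = 6; profit = $9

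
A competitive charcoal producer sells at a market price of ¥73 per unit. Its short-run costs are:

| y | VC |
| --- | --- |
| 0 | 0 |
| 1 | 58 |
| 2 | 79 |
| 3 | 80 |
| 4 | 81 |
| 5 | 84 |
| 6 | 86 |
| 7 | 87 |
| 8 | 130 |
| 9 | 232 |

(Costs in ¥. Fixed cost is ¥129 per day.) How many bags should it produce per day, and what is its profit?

y = 8; profit = ¥325

Profit at each row (π = 73y − TC): y=0: -129; y=1: -114; y=2: -62; y=3: 10; y=4: 82; y=5: 152; y=6: 223; y=7: 295; y=8: 325; y=9: 296.
Profit is maximized at y = 8. AVC there is 130/8 = ¥16.25 ≤ P, so producing beats shutting down (which would give -¥129).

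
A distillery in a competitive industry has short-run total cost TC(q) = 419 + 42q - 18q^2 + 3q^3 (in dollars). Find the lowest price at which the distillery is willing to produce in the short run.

$15 per unit

The shutdown price is the minimum of AVC. VC = 42q - 18q^2 + 3q^3, so AVC = 42 - 18q + 3q^2.
dAVC/dq = -18 + 6q = 0 gives q = 3. min AVC = 42 - 18·3 + 3·3^2 = 15.
So the shutdown price is $15.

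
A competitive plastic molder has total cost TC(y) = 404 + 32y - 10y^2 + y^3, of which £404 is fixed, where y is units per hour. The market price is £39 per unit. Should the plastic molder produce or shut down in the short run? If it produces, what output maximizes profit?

Produce at y = 7

Variable cost is VC = 32y - 10y^2 + y^3, so AVC = VC/y = 32 - 10y + y^2 and MC = dTC/dy = 32 - 20y + 3y^2.
AVC is minimized where dAVC/dy = -10 + 2y = 0, at y = 5; min AVC = 32 - 10·5 + 5^2 = £7.
P = £39 exceeds min AVC = £7, so the firm stays open.
Solving P = MC: -7 - 20y + 3y^2 = 0 ⇒ y = -1/3 or 7. On the upward-sloping branch, y* = 7.
Check: AVC at y = 7 is £11 ≤ P, so revenue covers variable cost.
Profit = P·y − TC = 39·7 − 481 = -£208, a loss, but smaller than the £404 fixed cost the firm would lose by shutting down.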